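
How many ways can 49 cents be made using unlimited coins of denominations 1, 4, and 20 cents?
Coefficient of x^49 in 1/(1-x^1) · 1/(1-x^4) · 1/(1-x^20). Case on j = number of 20-cent coins (j = 0..2); remainder r = 49 - 20j is made from {1,4} in ⌊r/4⌋+1 ways. r = 49, 29, 9 → 13 + 8 + 3 = 24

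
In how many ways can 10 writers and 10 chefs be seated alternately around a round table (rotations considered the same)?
Fix one of the writers: (10-1)! ways for the remaining writers, × 10! ways for the chefs = 362880 × 3628800 = 1316818944000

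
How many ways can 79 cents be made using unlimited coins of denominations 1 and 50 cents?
Coefficient of x^79 in 1/(1-x^1) · 1/(1-x^50). Use j coins of 50 for j = 0..⌊79/50⌋ = 1, the rest in 1s: 1 + 1 = 2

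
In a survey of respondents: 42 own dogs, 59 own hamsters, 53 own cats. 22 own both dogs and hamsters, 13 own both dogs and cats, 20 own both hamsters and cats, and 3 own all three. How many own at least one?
|A∪B∪C| = 42+59+53-22-13-20+3 = 102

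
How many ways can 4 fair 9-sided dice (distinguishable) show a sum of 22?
Coefficient of x^22 in (x + x² + ... + x^9)^4. By inclusion-exclusion on dice exceeding 9: Σ_j (-1)^j C(4,j)·C(22-1-9j, 3) = C(4,0)·C(21,3) - C(4,1)·C(12,3) + C(4,2)·C(3,3) = 1·1330 - 4·220 + 6·1 = 456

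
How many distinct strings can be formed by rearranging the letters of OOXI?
4! / (1! × 1! × 2!) = 12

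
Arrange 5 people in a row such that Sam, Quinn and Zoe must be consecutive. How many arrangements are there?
Treat the 3 as one block: (5-3+1)! × 3! = 6 × 6 = 36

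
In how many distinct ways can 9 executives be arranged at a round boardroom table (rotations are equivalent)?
Circular: fix one position, arrange the rest. (9-1)! = 40320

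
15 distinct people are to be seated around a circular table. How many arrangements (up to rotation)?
Circular: fix one position, arrange the rest. (15-1)! = 87178291200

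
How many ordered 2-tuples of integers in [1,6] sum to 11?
Coefficient of x^11 in (x + x² + ... + x^6)^2. By inclusion-exclusion on dice exceeding 6: Σ_j (-1)^j C(2,j)·C(11-1-6j, 1) = C(2,0)·C(10,1) - C(2,1)·C(4,1) = 1·10 - 2·4 = 2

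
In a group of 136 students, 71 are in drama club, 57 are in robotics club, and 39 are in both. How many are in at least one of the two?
|A∪B| = |A| + |B| - |A∩B| = 71 + 57 - 39 = 89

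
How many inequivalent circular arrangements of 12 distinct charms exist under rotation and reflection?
(12-1)!/2 = 39916800/2 = 19958400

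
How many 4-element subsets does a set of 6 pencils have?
C(6,4) = 6!/(4!×2!) = 15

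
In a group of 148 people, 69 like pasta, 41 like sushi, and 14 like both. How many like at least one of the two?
|A∪B| = |A| + |B| - |A∩B| = 69 + 41 - 14 = 96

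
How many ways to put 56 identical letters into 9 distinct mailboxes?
C(56+9-1, 9-1) = C(64, 8) = 4426165368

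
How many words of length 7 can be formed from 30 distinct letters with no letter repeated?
P(30,7) = 30!/(30-7)! = 10260432000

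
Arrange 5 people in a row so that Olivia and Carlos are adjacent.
Treat as block: (5-1)! × 2! = 24 × 2 = 48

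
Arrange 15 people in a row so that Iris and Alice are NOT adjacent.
Total - adjacent = 15! - (15-1)!×2 = 1307674368000 - 174356582400 = 1133317785600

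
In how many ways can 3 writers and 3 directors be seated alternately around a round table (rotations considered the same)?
Fix one of the writers: (3-1)! ways for the remaining writers, × 3! ways for the directors = 2 × 6 = 12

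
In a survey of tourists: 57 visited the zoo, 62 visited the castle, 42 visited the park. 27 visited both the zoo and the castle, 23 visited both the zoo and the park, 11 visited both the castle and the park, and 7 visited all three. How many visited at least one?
|A∪B∪C| = 57+62+42-27-23-11+7 = 107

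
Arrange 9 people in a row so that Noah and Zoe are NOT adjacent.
Total - adjacent = 9! - (9-1)!×2 = 362880 - 80640 = 282240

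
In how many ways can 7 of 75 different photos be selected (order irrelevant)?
C(75,7) = 75!/(7!×68!) = 1984829850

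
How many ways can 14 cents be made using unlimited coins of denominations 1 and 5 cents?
Coefficient of x^14 in 1/(1-x^1) · 1/(1-x^5). Use j coins of 5 for j = 0..⌊14/5⌋ = 2, the rest in 1s: 2 + 1 = 3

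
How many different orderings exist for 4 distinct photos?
4! = 24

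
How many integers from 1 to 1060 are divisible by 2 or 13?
⌊1060/2⌋ + ⌊1060/13⌋ - ⌊1060/26⌋ = 530 + 81 - 40 = 571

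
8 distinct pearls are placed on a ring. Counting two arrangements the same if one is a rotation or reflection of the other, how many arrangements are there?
(8-1)!/2 = 5040/2 = 2520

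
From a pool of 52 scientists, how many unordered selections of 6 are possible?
C(52,6) = 52!/(6!×46!) = 20358520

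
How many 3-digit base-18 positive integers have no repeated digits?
First digit: 17 choices (nonzero). Then descending: 17 × 17 × 16 = 4624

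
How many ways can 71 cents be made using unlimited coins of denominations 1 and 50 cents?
Coefficient of x^71 in 1/(1-x^1) · 1/(1-x^50). Use j coins of 50 for j = 0..⌊71/50⌋ = 1, the rest in 1s: 1 + 1 = 2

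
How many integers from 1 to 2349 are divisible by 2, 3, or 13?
⌊2349/2⌋+⌊2349/3⌋+⌊2349/13⌋ - ⌊2349/6⌋-⌊2349/26⌋-⌊2349/39⌋ + ⌊2349/78⌋ = 1174+783+180 - 391-90-60 + 30 = 1626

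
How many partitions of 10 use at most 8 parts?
By conjugation, equals partitions of 10 into parts ≤ 8. Let r_j(i) = number of partitions of i into parts ≤ j, for i = 0..10. r_1(i) = 1 for all i; r_j(i) = r_{j-1}(i) + r_j(i-j). Rows j = 2..8: ≤2: 1 1 2 2 3 3 4 4 5 5 6; ≤3: 1 1 2 3 4 5 7 8 10 12 14; ≤4: 1 1 2 3 5 6 9 11 15 18 23; ≤5: 1 1 2 3 5 7 10 13 18 23 30; ≤6: 1 1 2 3 5 7 11 14 20 26 35; ≤7: 1 1 2 3 5 7 11 15 21 28 38; ≤8: 1 1 2 3 5 7 11 15 22 29 40. r_8(10) = 40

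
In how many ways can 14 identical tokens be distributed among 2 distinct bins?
C(14+2-1, 2-1) = C(15, 1) = 15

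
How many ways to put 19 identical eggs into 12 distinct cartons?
C(19+12-1, 12-1) = C(30, 11) = 54627300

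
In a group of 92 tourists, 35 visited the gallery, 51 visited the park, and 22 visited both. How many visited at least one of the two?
|A∪B| = |A| + |B| - |A∩B| = 35 + 51 - 22 = 64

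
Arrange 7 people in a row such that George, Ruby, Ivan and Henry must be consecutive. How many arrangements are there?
Treat the 4 as one block: (7-4+1)! × 4! = 24 × 24 = 576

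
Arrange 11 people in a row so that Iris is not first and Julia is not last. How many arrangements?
By inclusion-exclusion: 11! - 2×(11-1)! + (11-2)! = 39916800 - 7257600 + 362880 = 33022080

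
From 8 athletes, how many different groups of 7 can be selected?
C(8,7) = 8!/(7!×1!) = 8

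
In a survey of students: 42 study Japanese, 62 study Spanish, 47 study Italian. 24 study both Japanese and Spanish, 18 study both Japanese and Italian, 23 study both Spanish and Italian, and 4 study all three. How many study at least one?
|A∪B∪C| = 42+62+47-24-18-23+4 = 90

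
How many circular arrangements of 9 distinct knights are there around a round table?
Circular: fix one position, arrange the rest. (9-1)! = 40320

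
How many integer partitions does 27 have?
Pentagonal recurrence p(n) = p(n-1) + p(n-2) - p(n-5) - p(n-7) + p(n-12) + p(n-15) - ... gives p(0..26) = 1, 1, 2, 3, 5, 7, 11, 15, 22, 30, 42, 56, 77, 101, 135, 176, 231, 297, 385, 490, 627, 792, 1002, 1255, 1575, 1958, 2436. p(27) = p(26) + p(25) - p(22) - p(20) + p(15) + p(12) - p(5) - p(1) = 2436 + 1958 - 1002 - 627 + 176 + 77 - 7 - 1 = 3010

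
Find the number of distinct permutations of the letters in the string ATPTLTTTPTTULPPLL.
17! / (4! × 1! × 4! × 7! × 1!) = 122522400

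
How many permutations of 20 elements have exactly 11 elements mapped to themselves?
Choose the 11 fixed points C(20,11) = 167960, derange the rest: !9 = Σ_{j=0}^{9} (-1)^j·9!/j! = 362880 - 362880 + 181440 - 60480 + 15120 - 3024 + 504 - 72 + 9 - 1 = 133496. Product = 167960 × 133496 = 22421988160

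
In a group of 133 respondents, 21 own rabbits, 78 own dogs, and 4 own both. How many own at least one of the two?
|A∪B| = |A| + |B| - |A∩B| = 21 + 78 - 4 = 95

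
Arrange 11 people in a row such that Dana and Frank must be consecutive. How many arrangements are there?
Treat the 2 as one block: (11-2+1)! × 2! = 3628800 × 2 = 7257600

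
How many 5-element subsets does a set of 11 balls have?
C(11,5) = 11!/(5!×6!) = 462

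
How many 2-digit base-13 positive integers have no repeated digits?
First digit: 12 choices (nonzero). Then descending: 12 × 12 = 144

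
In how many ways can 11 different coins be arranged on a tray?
11! = 39916800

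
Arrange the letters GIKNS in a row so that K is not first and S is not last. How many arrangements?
By inclusion-exclusion: 5! - 2×(5-1)! + (5-2)! = 120 - 48 + 6 = 78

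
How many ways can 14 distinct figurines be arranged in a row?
14! = 87178291200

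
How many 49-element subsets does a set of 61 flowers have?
C(61,49) = 61!/(49!×12!) = 1742058970275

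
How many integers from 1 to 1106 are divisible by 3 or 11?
⌊1106/3⌋ + ⌊1106/11⌋ - ⌊1106/33⌋ = 368 + 100 - 33 = 435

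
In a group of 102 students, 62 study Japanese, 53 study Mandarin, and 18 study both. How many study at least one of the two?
|A∪B| = |A| + |B| - |A∩B| = 62 + 53 - 18 = 97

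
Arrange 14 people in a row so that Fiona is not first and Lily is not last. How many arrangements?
By inclusion-exclusion: 14! - 2×(14-1)! + (14-2)! = 87178291200 - 12454041600 + 479001600 = 75203251200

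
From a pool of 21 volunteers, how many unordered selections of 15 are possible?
C(21,15) = 21!/(15!×6!) = 54264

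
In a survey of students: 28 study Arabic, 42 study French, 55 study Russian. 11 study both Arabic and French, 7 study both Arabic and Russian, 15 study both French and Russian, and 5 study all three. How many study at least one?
|A∪B∪C| = 28+42+55-11-7-15+5 = 97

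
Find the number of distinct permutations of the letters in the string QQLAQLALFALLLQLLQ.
17! / (3! × 8! × 1! × 5!) = 12252240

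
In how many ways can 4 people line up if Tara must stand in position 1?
Fix one position: (4-1)! = 6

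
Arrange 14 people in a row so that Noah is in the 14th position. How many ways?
Fix one position: (14-1)! = 6227020800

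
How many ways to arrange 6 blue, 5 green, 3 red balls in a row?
14! / (6! × 5! × 3!) = 168168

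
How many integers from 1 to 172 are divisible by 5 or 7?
⌊172/5⌋ + ⌊172/7⌋ - ⌊172/35⌋ = 34 + 24 - 4 = 54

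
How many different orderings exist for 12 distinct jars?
12! = 479001600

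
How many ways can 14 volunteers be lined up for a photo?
14! = 87178291200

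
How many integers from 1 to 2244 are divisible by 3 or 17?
⌊2244/3⌋ + ⌊2244/17⌋ - ⌊2244/51⌋ = 748 + 132 - 44 = 836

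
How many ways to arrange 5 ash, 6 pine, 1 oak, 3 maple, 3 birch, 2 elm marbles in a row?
20! / (5! × 6! × 1! × 3! × 3! × 2!) = 391091500800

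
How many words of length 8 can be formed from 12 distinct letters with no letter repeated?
P(12,8) = 12!/(12-8)! = 19958400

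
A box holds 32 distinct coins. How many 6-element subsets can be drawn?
C(32,6) = 32!/(6!×26!) = 906192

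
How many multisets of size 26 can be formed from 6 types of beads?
C(26+6-1, 6-1) = C(31, 5) = 169911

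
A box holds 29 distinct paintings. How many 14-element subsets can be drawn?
C(29,14) = 29!/(14!×15!) = 77558760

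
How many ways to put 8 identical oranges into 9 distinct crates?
C(8+9-1, 9-1) = C(16, 8) = 12870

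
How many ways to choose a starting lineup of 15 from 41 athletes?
C(41,15) = 41!/(15!×26!) = 63432274896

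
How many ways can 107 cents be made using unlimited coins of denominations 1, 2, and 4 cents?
Coefficient of x^107 in 1/(1-x^1) · 1/(1-x^2) · 1/(1-x^4). Case on j = number of 4-cent coins (j = 0..26); remainder r = 107 - 4j is made from {1,2} in ⌊r/2⌋+1 ways. r = 107, 103, 99, 95, 91, 87, 83, 79, 75, 71, 67, 63, 59, 55, 51, 47, 43, 39, 35, 31, 27, 23, 19, 15, 11, 7, 3 → 54 + 52 + 50 + 48 + 46 + 44 + 42 + 40 + 38 + 36 + 34 + 32 + 30 + 28 + 26 + 24 + 22 + 20 + 18 + 16 + 14 + 12 + 10 + 8 + 6 + 4 + 2 = 756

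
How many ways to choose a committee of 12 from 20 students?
C(20,12) = 20!/(12!×8!) = 125970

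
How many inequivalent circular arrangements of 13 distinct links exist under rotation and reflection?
(13-1)!/2 = 479001600/2 = 239500800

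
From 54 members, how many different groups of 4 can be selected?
C(54,4) = 54!/(4!×50!) = 316251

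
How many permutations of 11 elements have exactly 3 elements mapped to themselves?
Choose the 3 fixed points C(11,3) = 165, derange the rest: !8 = Σ_{j=0}^{8} (-1)^j·8!/j! = 40320 - 40320 + 20160 - 6720 + 1680 - 336 + 56 - 8 + 1 = 14833. Product = 165 × 14833 = 2447445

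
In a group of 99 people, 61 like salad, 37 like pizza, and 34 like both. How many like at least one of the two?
|A∪B| = |A| + |B| - |A∩B| = 61 + 37 - 34 = 64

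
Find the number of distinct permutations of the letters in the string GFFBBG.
6! / (2! × 2! × 2!) = 90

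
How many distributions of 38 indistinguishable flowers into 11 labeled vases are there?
C(38+11-1, 11-1) = C(48, 10) = 6540715896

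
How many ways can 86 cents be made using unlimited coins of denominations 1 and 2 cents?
Coefficient of x^86 in 1/(1-x^1) · 1/(1-x^2). Use j coins of 2 for j = 0..⌊86/2⌋ = 43, the rest in 1s: 43 + 1 = 44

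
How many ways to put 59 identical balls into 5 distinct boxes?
C(59+5-1, 5-1) = C(63, 4) = 595665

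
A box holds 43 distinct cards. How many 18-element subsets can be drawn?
C(43,18) = 43!/(18!×25!) = 608359048206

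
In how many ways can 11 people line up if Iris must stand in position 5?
Fix one position: (11-1)! = 3628800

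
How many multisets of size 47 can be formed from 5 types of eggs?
C(47+5-1, 5-1) = C(51, 4) = 249900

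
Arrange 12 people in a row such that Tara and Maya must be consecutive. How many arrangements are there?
Treat the 2 as one block: (12-2+1)! × 2! = 39916800 × 2 = 79833600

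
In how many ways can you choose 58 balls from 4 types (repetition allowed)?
C(58+4-1, 4-1) = C(61, 3) = 35990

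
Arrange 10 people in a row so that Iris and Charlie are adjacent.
Treat as block: (10-1)! × 2! = 362880 × 2 = 725760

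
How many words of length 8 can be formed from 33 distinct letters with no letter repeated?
P(33,8) = 33!/(33-8)! = 559809169920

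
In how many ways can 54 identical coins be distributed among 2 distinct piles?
C(54+2-1, 2-1) = C(55, 1) = 55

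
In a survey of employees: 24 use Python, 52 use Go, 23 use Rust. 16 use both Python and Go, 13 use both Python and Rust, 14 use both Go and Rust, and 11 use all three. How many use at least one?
|A∪B∪C| = 24+52+23-16-13-14+11 = 67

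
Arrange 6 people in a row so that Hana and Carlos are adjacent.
Treat as block: (6-1)! × 2! = 120 × 2 = 240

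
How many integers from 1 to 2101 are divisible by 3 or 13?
⌊2101/3⌋ + ⌊2101/13⌋ - ⌊2101/39⌋ = 700 + 161 - 53 = 808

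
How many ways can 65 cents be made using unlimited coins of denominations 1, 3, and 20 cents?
Coefficient of x^65 in 1/(1-x^1) · 1/(1-x^3) · 1/(1-x^20). Case on j = number of 20-cent coins (j = 0..3); remainder r = 65 - 20j is made from {1,3} in ⌊r/3⌋+1 ways. r = 65, 45, 25, 5 → 22 + 16 + 9 + 2 = 49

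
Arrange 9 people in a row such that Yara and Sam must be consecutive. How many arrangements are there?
Treat the 2 as one block: (9-2+1)! × 2! = 40320 × 2 = 80640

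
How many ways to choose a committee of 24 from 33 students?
C(33,24) = 33!/(24!×9!) = 38567100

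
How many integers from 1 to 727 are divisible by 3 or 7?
⌊727/3⌋ + ⌊727/7⌋ - ⌊727/21⌋ = 242 + 103 - 34 = 311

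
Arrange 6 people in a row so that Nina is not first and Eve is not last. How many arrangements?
By inclusion-exclusion: 6! - 2×(6-1)! + (6-2)! = 720 - 240 + 24 = 504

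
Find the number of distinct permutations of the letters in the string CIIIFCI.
7! / (1! × 4! × 2!) = 105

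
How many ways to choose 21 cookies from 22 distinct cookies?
C(22,21) = 22!/(21!×1!) = 22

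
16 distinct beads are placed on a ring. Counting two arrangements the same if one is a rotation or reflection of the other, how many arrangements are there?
(16-1)!/2 = 1307674368000/2 = 653837184000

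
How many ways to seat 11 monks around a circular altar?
Circular: fix one position, arrange the rest. (11-1)! = 3628800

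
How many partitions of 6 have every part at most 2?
Let r_j(i) = number of partitions of i into parts ≤ j, for i = 0..6. r_1(i) = 1 for all i; r_j(i) = r_{j-1}(i) + r_j(i-j). Rows j = 2..2: ≤2: 1 1 2 2 3 3 4. r_2(6) = 4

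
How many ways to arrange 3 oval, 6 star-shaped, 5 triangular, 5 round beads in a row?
19! / (3! × 6! × 5! × 5!) = 1955457504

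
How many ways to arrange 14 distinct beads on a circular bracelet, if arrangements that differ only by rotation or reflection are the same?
(14-1)!/2 = 6227020800/2 = 3113510400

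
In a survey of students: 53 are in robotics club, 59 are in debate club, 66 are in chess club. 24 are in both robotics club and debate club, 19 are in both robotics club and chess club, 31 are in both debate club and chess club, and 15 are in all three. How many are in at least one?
|A∪B∪C| = 53+59+66-24-19-31+15 = 119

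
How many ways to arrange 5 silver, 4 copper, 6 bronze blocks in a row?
15! / (5! × 4! × 6!) = 630630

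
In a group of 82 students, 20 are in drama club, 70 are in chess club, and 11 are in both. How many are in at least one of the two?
|A∪B| = |A| + |B| - |A∩B| = 20 + 70 - 11 = 79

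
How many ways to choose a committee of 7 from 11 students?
C(11,7) = 11!/(7!×4!) = 330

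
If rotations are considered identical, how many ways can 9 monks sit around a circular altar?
Circular: fix one position, arrange the rest. (9-1)! = 40320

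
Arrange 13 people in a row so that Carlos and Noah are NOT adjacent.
Total - adjacent = 13! - (13-1)!×2 = 6227020800 - 958003200 = 5269017600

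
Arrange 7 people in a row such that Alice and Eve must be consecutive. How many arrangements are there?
Treat the 2 as one block: (7-2+1)! × 2! = 720 × 2 = 1440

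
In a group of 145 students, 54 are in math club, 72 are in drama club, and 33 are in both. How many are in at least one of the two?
|A∪B| = |A| + |B| - |A∩B| = 54 + 72 - 33 = 93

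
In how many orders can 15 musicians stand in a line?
15! = 1307674368000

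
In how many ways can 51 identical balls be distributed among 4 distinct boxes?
C(51+4-1, 4-1) = C(54, 3) = 24804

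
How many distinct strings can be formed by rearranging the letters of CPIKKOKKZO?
10! / (1! × 4! × 2! × 1! × 1! × 1!) = 75600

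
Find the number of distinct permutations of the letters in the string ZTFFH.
5! / (1! × 1! × 2! × 1!) = 60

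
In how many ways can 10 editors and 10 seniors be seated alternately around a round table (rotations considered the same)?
Fix one of the editors: (10-1)! ways for the remaining editors, × 10! ways for the seniors = 362880 × 3628800 = 1316818944000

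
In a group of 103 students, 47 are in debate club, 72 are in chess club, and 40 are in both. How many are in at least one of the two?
|A∪B| = |A| + |B| - |A∩B| = 47 + 72 - 40 = 79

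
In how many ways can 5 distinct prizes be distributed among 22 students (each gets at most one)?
P(22,5) = 22!/(22-5)! = 3160080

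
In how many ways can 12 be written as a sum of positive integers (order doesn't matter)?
Pentagonal recurrence p(n) = p(n-1) + p(n-2) - p(n-5) - p(n-7) + p(n-12) + p(n-15) - ... gives p(0..11) = 1, 1, 2, 3, 5, 7, 11, 15, 22, 30, 42, 56. p(12) = p(11) + p(10) - p(7) - p(5) + p(0) = 56 + 42 - 15 - 7 + 1 = 77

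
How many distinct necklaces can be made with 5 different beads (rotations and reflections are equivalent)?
(5-1)!/2 = 24/2 = 12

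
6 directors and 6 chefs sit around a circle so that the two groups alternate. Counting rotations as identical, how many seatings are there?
Fix one of the directors: (6-1)! ways for the remaining directors, × 6! ways for the chefs = 120 × 720 = 86400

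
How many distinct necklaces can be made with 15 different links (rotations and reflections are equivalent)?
(15-1)!/2 = 87178291200/2 = 43589145600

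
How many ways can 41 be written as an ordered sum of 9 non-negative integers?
C(41+9-1, 9-1) = C(49, 8) = 450978066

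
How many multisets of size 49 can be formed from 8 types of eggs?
C(49+8-1, 8-1) = C(56, 7) = 231917400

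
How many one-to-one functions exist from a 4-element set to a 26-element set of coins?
P(26,4) = 26!/(26-4)! = 358800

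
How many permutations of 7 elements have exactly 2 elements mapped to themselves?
Choose the 2 fixed points C(7,2) = 21, derange the rest: !5 = Σ_{j=0}^{5} (-1)^j·5!/j! = 120 - 120 + 60 - 20 + 5 - 1 = 44. Product = 21 × 44 = 924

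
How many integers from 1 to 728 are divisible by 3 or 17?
⌊728/3⌋ + ⌊728/17⌋ - ⌊728/51⌋ = 242 + 42 - 14 = 270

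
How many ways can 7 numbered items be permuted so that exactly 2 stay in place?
Choose the 2 fixed points C(7,2) = 21, derange the rest: !5 = Σ_{j=0}^{5} (-1)^j·5!/j! = 120 - 120 + 60 - 20 + 5 - 1 = 44. Product = 21 × 44 = 924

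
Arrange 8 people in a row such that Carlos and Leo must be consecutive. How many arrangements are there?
Treat the 2 as one block: (8-2+1)! × 2! = 5040 × 2 = 10080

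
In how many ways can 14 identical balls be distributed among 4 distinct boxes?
C(14+4-1, 4-1) = C(17, 3) = 680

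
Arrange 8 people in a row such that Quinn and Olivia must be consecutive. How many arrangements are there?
Treat the 2 as one block: (8-2+1)! × 2! = 5040 × 2 = 10080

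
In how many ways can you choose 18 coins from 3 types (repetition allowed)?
C(18+3-1, 3-1) = C(20, 2) = 190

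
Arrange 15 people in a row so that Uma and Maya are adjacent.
Treat as block: (15-1)! × 2! = 87178291200 × 2 = 174356582400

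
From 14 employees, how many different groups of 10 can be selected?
C(14,10) = 14!/(10!×4!) = 1001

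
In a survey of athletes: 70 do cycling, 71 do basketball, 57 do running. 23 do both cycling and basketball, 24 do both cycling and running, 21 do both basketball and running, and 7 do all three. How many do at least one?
|A∪B∪C| = 70+71+57-23-24-21+7 = 137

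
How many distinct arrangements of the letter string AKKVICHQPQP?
11! / (1! × 1! × 2! × 1! × 1! × 2! × 2! × 1!) = 4989600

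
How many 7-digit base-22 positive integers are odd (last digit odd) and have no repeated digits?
Last∈{1,3,5,7,9,11,13,15,17,19,21}. Last=0: 0. Last nonzero: 11×20×P(20,5) = 409305600. Total = 409305600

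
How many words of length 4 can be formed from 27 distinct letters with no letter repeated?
P(27,4) = 27!/(27-4)! = 421200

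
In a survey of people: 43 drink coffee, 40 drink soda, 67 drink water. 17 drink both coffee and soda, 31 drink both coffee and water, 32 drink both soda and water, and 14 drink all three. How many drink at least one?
|A∪B∪C| = 43+40+67-17-31-32+14 = 84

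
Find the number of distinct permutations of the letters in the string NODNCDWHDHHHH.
13! / (1! × 3! × 1! × 2! × 1! × 5!) = 4324320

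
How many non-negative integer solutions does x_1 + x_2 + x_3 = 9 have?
C(9+3-1, 3-1) = C(11, 2) = 55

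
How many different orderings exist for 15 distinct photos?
15! = 1307674368000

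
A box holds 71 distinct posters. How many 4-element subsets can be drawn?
C(71,4) = 71!/(4!×67!) = 971635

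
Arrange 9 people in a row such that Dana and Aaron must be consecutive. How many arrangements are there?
Treat the 2 as one block: (9-2+1)! × 2! = 40320 × 2 = 80640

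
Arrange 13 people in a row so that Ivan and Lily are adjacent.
Treat as block: (13-1)! × 2! = 479001600 × 2 = 958003200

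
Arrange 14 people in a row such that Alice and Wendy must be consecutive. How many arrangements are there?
Treat the 2 as one block: (14-2+1)! × 2! = 6227020800 × 2 = 12454041600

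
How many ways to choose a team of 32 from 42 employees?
C(42,32) = 42!/(32!×10!) = 1471442973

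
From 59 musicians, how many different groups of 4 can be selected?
C(59,4) = 59!/(4!×55!) = 455126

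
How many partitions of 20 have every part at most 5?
Let r_j(i) = number of partitions of i into parts ≤ j, for i = 0..20. r_1(i) = 1 for all i; r_j(i) = r_{j-1}(i) + r_j(i-j). Rows j = 2..5: ≤2: 1 1 2 2 3 3 4 4 5 5 6 6 7 7 8 8 9 9 10 10 11; ≤3: 1 1 2 3 4 5 7 8 10 12 14 16 19 21 24 27 30 33 37 40 44; ≤4: 1 1 2 3 5 6 9 11 15 18 23 27 34 39 47 54 64 72 84 94 108; ≤5: 1 1 2 3 5 7 10 13 18 23 30 37 47 57 70 84 101 119 141 164 192. r_5(20) = 192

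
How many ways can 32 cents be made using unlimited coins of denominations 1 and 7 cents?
Coefficient of x^32 in 1/(1-x^1) · 1/(1-x^7). Use j coins of 7 for j = 0..⌊32/7⌋ = 4, the rest in 1s: 4 + 1 = 5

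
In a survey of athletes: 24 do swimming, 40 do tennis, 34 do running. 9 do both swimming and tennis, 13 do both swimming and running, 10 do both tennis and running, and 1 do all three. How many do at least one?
|A∪B∪C| = 24+40+34-9-13-10+1 = 67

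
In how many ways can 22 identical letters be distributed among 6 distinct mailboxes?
C(22+6-1, 6-1) = C(27, 5) = 80730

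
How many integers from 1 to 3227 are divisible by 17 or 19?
⌊3227/17⌋ + ⌊3227/19⌋ - ⌊3227/323⌋ = 189 + 169 - 9 = 349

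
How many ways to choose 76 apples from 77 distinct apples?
C(77,76) = 77!/(76!×1!) = 77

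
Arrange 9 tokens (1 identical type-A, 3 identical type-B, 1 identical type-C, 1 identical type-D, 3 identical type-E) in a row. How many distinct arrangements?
9! / (1! × 3! × 1! × 1! × 3!) = 10080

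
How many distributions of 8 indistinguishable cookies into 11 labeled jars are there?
C(8+11-1, 11-1) = C(18, 10) = 43758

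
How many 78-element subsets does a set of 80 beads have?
C(80,78) = 80!/(78!×2!) = 3160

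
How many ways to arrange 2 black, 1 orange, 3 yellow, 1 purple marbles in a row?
7! / (2! × 1! × 3! × 1!) = 420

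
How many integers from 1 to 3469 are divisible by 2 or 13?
⌊3469/2⌋ + ⌊3469/13⌋ - ⌊3469/26⌋ = 1734 + 266 - 133 = 1867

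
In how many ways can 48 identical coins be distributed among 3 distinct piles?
C(48+3-1, 3-1) = C(50, 2) = 1225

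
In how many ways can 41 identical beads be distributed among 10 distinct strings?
C(41+10-1, 10-1) = C(50, 9) = 2505433700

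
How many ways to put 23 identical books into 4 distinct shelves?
C(23+4-1, 4-1) = C(26, 3) = 2600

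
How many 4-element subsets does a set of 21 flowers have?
C(21,4) = 21!/(4!×17!) = 5985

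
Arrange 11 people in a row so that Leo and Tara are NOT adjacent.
Total - adjacent = 11! - (11-1)!×2 = 39916800 - 7257600 = 32659200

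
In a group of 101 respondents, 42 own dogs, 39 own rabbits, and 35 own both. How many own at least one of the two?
|A∪B| = |A| + |B| - |A∩B| = 42 + 39 - 35 = 46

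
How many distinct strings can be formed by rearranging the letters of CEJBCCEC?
8! / (1! × 1! × 4! × 2!) = 840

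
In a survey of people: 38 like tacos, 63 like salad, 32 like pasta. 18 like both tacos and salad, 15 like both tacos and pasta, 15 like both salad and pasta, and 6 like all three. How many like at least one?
|A∪B∪C| = 38+63+32-18-15-15+6 = 91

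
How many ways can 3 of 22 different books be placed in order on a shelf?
P(22,3) = 22!/(22-3)! = 9240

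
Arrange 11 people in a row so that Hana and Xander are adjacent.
Treat as block: (11-1)! × 2! = 3628800 × 2 = 7257600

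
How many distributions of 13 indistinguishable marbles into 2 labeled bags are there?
C(13+2-1, 2-1) = C(14, 1) = 14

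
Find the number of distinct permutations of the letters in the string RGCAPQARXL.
10! / (2! × 1! × 2! × 1! × 1! × 1! × 1! × 1!) = 907200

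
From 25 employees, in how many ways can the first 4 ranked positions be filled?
P(25,4) = 25!/(25-4)! = 303600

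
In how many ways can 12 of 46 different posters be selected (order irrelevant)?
C(46,12) = 46!/(12!×34!) = 38910617655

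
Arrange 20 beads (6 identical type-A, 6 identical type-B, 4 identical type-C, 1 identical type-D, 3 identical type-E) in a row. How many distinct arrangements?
20! / (6! × 6! × 4! × 1! × 3!) = 32590958400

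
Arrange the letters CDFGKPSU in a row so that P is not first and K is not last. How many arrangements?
By inclusion-exclusion: 8! - 2×(8-1)! + (8-2)! = 40320 - 10080 + 720 = 30960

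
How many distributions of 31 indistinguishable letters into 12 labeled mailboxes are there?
C(31+12-1, 12-1) = C(42, 11) = 4280561376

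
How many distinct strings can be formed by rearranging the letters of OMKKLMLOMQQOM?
13! / (4! × 2! × 2! × 3! × 2!) = 5405400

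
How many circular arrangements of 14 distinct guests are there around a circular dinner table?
Circular: fix one position, arrange the rest. (14-1)! = 6227020800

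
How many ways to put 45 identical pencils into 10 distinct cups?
C(45+10-1, 10-1) = C(54, 9) = 5317936260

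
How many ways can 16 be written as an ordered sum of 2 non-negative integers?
C(16+2-1, 2-1) = C(17, 1) = 17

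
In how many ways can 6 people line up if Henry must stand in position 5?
Fix one position: (6-1)! = 120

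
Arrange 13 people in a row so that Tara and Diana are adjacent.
Treat as block: (13-1)! × 2! = 479001600 × 2 = 958003200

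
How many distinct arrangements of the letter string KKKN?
4! / (1! × 3!) = 4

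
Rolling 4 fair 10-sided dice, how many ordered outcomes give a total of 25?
Coefficient of x^25 in (x + x² + ... + x^10)^4. By inclusion-exclusion on dice exceeding 10: Σ_j (-1)^j C(4,j)·C(25-1-10j, 3) = C(4,0)·C(24,3) - C(4,1)·C(14,3) + C(4,2)·C(4,3) = 1·2024 - 4·364 + 6·4 = 592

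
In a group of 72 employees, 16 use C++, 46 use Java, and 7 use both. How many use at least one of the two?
|A∪B| = |A| + |B| - |A∩B| = 16 + 46 - 7 = 55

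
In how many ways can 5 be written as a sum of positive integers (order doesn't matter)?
Pentagonal recurrence p(n) = p(n-1) + p(n-2) - p(n-5) - p(n-7) + p(n-12) + p(n-15) - ... gives p(0..4) = 1, 1, 2, 3, 5. p(5) = p(4) + p(3) - p(0) = 5 + 3 - 1 = 7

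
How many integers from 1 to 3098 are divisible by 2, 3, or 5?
⌊3098/2⌋+⌊3098/3⌋+⌊3098/5⌋ - ⌊3098/6⌋-⌊3098/10⌋-⌊3098/15⌋ + ⌊3098/30⌋ = 1549+1032+619 - 516-309-206 + 103 = 2272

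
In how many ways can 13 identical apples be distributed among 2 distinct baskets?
C(13+2-1, 2-1) = C(14, 1) = 14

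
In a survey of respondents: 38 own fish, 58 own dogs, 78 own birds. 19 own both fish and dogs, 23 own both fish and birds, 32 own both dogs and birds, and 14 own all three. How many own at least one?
|A∪B∪C| = 38+58+78-19-23-32+14 = 114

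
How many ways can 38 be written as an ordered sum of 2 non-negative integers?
C(38+2-1, 2-1) = C(39, 1) = 39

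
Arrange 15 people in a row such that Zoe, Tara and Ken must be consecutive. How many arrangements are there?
Treat the 3 as one block: (15-3+1)! × 3! = 6227020800 × 6 = 37362124800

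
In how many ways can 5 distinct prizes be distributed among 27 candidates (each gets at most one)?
P(27,5) = 27!/(27-5)! = 9687600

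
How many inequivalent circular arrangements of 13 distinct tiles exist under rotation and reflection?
(13-1)!/2 = 479001600/2 = 239500800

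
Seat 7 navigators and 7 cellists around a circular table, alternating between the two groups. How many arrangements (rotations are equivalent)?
Fix one of the navigators: (7-1)! ways for the remaining navigators, × 7! ways for the cellists = 720 × 5040 = 3628800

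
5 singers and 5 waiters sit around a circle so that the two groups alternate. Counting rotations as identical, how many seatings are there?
Fix one of the singers: (5-1)! ways for the remaining singers, × 5! ways for the waiters = 24 × 120 = 2880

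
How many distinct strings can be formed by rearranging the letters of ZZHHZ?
5! / (3! × 2!) = 10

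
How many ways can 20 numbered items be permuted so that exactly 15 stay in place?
Choose the 15 fixed points C(20,15) = 15504, derange the rest: !5 = Σ_{j=0}^{5} (-1)^j·5!/j! = 120 - 120 + 60 - 20 + 5 - 1 = 44. Product = 15504 × 44 = 682176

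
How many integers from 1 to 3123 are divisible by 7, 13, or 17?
⌊3123/7⌋+⌊3123/13⌋+⌊3123/17⌋ - ⌊3123/91⌋-⌊3123/119⌋-⌊3123/221⌋ + ⌊3123/1547⌋ = 446+240+183 - 34-26-14 + 2 = 797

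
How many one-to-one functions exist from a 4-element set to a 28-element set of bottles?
P(28,4) = 28!/(28-4)! = 491400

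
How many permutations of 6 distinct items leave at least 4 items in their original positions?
Exactly j fixed points: C(6,j)·!(6-j); sum over j ≥ 4 (derangement numbers via !m = (m-1)·(!(m-1) + !(m-2)): !0..!2 = 1, 0, 1). Σ_{j=4}^{6} C(6,j)·!(6-j) = C(6,4)·!2 + C(6,5)·!1 + C(6,6)·!0 = 15·1 + 6·0 + 1·1 = 16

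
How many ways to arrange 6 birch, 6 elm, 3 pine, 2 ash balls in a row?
17! / (6! × 6! × 3! × 2!) = 57177120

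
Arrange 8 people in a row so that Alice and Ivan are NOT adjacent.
Total - adjacent = 8! - (8-1)!×2 = 40320 - 10080 = 30240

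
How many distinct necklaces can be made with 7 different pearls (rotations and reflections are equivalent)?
(7-1)!/2 = 720/2 = 360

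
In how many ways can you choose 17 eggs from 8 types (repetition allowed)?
C(17+8-1, 8-1) = C(24, 7) = 346104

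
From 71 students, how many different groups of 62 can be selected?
C(71,62) = 71!/(62!×9!) = 74473879480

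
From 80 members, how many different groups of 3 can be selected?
C(80,3) = 80!/(3!×77!) = 82160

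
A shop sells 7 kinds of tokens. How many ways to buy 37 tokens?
C(37+7-1, 7-1) = C(43, 6) = 6096454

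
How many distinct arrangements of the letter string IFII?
4! / (3! × 1!) = 4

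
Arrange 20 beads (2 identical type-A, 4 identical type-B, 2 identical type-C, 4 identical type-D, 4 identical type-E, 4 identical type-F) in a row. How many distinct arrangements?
20! / (2! × 4! × 2! × 4! × 4! × 4!) = 1833241410000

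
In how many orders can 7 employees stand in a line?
7! = 5040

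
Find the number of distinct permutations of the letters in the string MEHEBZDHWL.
10! / (1! × 1! × 1! × 1! × 2! × 1! × 2! × 1!) = 907200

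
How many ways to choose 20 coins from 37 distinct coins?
C(37,20) = 37!/(20!×17!) = 15905368710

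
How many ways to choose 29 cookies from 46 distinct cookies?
C(46,29) = 46!/(29!×17!) = 1749695026860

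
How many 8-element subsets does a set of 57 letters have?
C(57,8) = 57!/(8!×49!) = 1652411475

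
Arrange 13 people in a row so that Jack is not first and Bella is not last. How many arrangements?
By inclusion-exclusion: 13! - 2×(13-1)! + (13-2)! = 6227020800 - 958003200 + 39916800 = 5308934400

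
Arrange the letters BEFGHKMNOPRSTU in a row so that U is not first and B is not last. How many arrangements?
By inclusion-exclusion: 14! - 2×(14-1)! + (14-2)! = 87178291200 - 12454041600 + 479001600 = 75203251200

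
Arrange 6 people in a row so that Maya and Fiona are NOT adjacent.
Total - adjacent = 6! - (6-1)!×2 = 720 - 240 = 480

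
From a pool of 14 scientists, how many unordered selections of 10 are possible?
C(14,10) = 14!/(10!×4!) = 1001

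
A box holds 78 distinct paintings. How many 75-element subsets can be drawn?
C(78,75) = 78!/(75!×3!) = 76076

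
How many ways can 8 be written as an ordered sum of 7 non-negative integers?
C(8+7-1, 7-1) = C(14, 6) = 3003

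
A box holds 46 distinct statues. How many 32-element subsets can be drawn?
C(46,32) = 46!/(32!×14!) = 239877544005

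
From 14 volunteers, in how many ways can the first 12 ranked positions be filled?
P(14,12) = 14!/(14-12)! = 43589145600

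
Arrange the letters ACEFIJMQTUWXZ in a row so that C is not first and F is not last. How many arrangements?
By inclusion-exclusion: 13! - 2×(13-1)! + (13-2)! = 6227020800 - 958003200 + 39916800 = 5308934400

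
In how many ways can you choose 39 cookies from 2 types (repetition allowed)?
C(39+2-1, 2-1) = C(40, 1) = 40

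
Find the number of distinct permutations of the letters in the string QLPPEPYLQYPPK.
13! / (2! × 2! × 1! × 5! × 2! × 1!) = 6486480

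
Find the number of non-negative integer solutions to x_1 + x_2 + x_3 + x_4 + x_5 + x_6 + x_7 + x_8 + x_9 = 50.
C(50+9-1, 9-1) = C(58, 8) = 1916797311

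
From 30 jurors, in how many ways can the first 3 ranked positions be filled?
P(30,3) = 30!/(30-3)! = 24360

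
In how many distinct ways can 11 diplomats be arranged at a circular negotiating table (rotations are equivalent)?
Circular: fix one position, arrange the rest. (11-1)! = 3628800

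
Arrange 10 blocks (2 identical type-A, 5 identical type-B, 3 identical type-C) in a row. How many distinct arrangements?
10! / (2! × 5! × 3!) = 2520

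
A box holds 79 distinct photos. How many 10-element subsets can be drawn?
C(79,10) = 79!/(10!×69!) = 1440680596355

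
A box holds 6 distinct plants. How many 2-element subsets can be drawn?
C(6,2) = 6!/(2!×4!) = 15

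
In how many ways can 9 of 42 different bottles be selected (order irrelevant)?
C(42,9) = 42!/(9!×33!) = 445891810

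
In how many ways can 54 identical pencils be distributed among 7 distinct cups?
C(54+7-1, 7-1) = C(60, 6) = 50063860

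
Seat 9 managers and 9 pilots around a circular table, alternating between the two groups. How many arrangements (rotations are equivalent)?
Fix one of the managers: (9-1)! ways for the remaining managers, × 9! ways for the pilots = 40320 × 362880 = 14631321600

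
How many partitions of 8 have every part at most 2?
Let r_j(i) = number of partitions of i into parts ≤ j, for i = 0..8. r_1(i) = 1 for all i; r_j(i) = r_{j-1}(i) + r_j(i-j). Rows j = 2..2: ≤2: 1 1 2 2 3 3 4 4 5. r_2(8) = 5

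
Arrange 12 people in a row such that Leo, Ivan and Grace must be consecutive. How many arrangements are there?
Treat the 3 as one block: (12-3+1)! × 3! = 3628800 × 6 = 21772800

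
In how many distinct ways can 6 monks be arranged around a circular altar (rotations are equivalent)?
Circular: fix one position, arrange the rest. (6-1)! = 120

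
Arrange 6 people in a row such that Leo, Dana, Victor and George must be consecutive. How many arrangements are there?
Treat the 4 as one block: (6-4+1)! × 4! = 6 × 24 = 144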